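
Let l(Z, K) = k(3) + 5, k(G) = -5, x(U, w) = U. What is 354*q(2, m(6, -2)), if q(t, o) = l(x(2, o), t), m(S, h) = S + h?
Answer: 0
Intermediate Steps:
l(Z, K) = 0 (l(Z, K) = -5 + 5 = 0)
q(t, o) = 0
354*q(2, m(6, -2)) = 354*0 = 0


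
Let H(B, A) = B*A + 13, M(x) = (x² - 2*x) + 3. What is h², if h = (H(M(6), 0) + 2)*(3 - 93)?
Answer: 1822500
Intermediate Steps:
M(x) = 3 + x² - 2*x
H(B, A) = 13 + A*B (H(B, A) = A*B + 13 = 13 + A*B)
h = -1350 (h = ((13 + 0*(3 + 6² - 2*6)) + 2)*(3 - 93) = ((13 + 0*(3 + 36 - 12)) + 2)*(-90) = ((13 + 0*27) + 2)*(-90) = ((13 + 0) + 2)*(-90) = (13 + 2)*(-90) = 15*(-90) = -1350)
h² = (-1350)² = 1822500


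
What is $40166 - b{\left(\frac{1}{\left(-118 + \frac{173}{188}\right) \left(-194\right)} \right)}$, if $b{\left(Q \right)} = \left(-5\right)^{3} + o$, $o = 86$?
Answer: $40205$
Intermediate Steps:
$b{\left(Q \right)} = -39$ ($b{\left(Q \right)} = \left(-5\right)^{3} + 86 = -125 + 86 = -39$)
$40166 - b{\left(\frac{1}{\left(-118 + \frac{173}{188}\right) \left(-194\right)} \right)} = 40166 - -39 = 40166 + 39 = 40205$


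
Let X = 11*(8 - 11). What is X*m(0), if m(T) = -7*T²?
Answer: 0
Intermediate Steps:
X = -33 (X = 11*(-3) = -33)
X*m(0) = -(-231)*0² = -(-231)*0 = -33*0 = 0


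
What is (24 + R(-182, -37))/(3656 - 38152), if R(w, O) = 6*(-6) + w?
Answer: 97/17248 ≈ 0.0056238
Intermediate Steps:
R(w, O) = -36 + w
(24 + R(-182, -37))/(3656 - 38152) = (24 + (-36 - 182))/(3656 - 38152) = (24 - 218)/(-34496) = -194*(-1/34496) = 97/17248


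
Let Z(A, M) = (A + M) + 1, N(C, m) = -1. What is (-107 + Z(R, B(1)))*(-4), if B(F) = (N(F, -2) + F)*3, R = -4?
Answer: 440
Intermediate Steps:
B(F) = -3 + 3*F (B(F) = (-1 + F)*3 = -3 + 3*F)
Z(A, M) = 1 + A + M
(-107 + Z(R, B(1)))*(-4) = (-107 + (1 - 4 + (-3 + 3*1)))*(-4) = (-107 + (1 - 4 + (-3 + 3)))*(-4) = (-107 + (1 - 4 + 0))*(-4) = (-107 - 3)*(-4) = -110*(-4) = 440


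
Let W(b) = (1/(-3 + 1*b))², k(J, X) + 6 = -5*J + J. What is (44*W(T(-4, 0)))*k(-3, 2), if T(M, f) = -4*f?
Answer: 88/3 ≈ 29.333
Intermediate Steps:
k(J, X) = -6 - 4*J (k(J, X) = -6 + (-5*J + J) = -6 - 4*J)
W(b) = (-3 + b)⁻² (W(b) = (1/(-3 + b))² = (-3 + b)⁻²)
(44*W(T(-4, 0)))*k(-3, 2) = (44/(-3 - 4*0)²)*(-6 - 4*(-3)) = (44/(-3 + 0)²)*(-6 + 12) = (44/(-3)²)*6 = (44*(⅑))*6 = (44/9)*6 = 88/3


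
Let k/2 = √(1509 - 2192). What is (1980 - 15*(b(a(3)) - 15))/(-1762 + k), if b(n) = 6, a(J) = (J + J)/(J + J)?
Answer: -207035/172632 - 235*I*√683/172632 ≈ -1.1993 - 0.035576*I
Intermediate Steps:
k = 2*I*√683 (k = 2*√(1509 - 2192) = 2*√(-683) = 2*(I*√683) = 2*I*√683 ≈ 52.269*I)
a(J) = 1 (a(J) = (2*J)/((2*J)) = (2*J)*(1/(2*J)) = 1)
(1980 - 15*(b(a(3)) - 15))/(-1762 + k) = (1980 - 15*(6 - 15))/(-1762 + 2*I*√683) = (1980 - 15*(-9))/(-1762 + 2*I*√683) = (1980 + 135)/(-1762 + 2*I*√683) = 2115/(-1762 + 2*I*√683)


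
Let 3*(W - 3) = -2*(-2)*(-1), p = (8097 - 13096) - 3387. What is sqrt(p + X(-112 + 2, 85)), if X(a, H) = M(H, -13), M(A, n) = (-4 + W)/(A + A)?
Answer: 7*I*sqrt(44514330)/510 ≈ 91.575*I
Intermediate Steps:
p = -8386 (p = -4999 - 3387 = -8386)
W = 5/3 (W = 3 + (-2*(-2)*(-1))/3 = 3 + (4*(-1))/3 = 3 + (1/3)*(-4) = 3 - 4/3 = 5/3 ≈ 1.6667)
M(A, n) = -7/(6*A) (M(A, n) = (-4 + 5/3)/(A + A) = -7*1/(2*A)/3 = -7/(6*A))
X(a, H) = -7/(6*H)
sqrt(p + X(-112 + 2, 85)) = sqrt(-8386 - 7/6/85) = sqrt(-8386 - 7/6*1/85) = sqrt(-8386 - 7/510) = sqrt(-4276867/510) = 7*I*sqrt(44514330)/510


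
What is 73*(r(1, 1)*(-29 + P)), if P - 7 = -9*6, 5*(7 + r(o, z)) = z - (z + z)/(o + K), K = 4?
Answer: 954256/25 ≈ 38170.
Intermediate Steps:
r(o, z) = -7 + z/5 - 2*z/(5*(4 + o)) (r(o, z) = -7 + (z - (z + z)/(o + 4))/5 = -7 + (z - 2*z/(4 + o))/5 = -7 + (z/5 - 2*z/(5*(4 + o))) = -7 + z/5 - 2*z/(5*(4 + o)))
P = -47 (P = 7 - 9*6 = 7 - 54 = -47)
73*(r(1, 1)*(-29 + P)) = 73*(((-140 - 35*1 + 2*1 + 1*1)/(5*(4 + 1)))*(-29 - 47)) = 73*(((⅕)*(-140 - 35 + 2 + 1)/5)*(-76)) = 73*(((⅕)*(⅕)*(-172))*(-76)) = 73*(-172/25*(-76)) = 73*(13072/25) = 954256/25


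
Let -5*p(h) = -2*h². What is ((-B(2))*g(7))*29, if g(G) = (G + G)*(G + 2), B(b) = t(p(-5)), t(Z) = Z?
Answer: -36540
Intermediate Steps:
p(h) = 2*h²/5 (p(h) = -(-2)*h²/5 = 2*h²/5)
B(b) = 10 (B(b) = (⅖)*(-5)² = (⅖)*25 = 10)
g(G) = 2*G*(2 + G) (g(G) = (2*G)*(2 + G) = 2*G*(2 + G))
((-B(2))*g(7))*29 = ((-1*10)*(2*7*(2 + 7)))*29 = -20*7*9*29 = -10*126*29 = -1260*29 = -36540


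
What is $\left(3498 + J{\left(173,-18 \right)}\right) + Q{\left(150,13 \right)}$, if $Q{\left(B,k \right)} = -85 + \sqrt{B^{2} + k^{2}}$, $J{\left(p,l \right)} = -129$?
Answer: $3284 + \sqrt{22669} \approx 3434.6$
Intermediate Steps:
$\left(3498 + J{\left(173,-18 \right)}\right) + Q{\left(150,13 \right)} = \left(3498 - 129\right) - \left(85 - \sqrt{150^{2} + 13^{2}}\right) = 3369 - \left(85 - \sqrt{22500 + 169}\right) = 3369 - \left(85 - \sqrt{22669}\right) = 3284 + \sqrt{22669}$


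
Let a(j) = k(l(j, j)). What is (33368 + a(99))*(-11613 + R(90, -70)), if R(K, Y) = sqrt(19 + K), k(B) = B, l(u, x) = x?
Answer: -388652271 + 33467*sqrt(109) ≈ -3.8830e+8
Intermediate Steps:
a(j) = j
(33368 + a(99))*(-11613 + R(90, -70)) = (33368 + 99)*(-11613 + sqrt(19 + 90)) = 33467*(-11613 + sqrt(109)) = -388652271 + 33467*sqrt(109)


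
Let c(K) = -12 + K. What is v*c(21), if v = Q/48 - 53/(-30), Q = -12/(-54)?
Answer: 1913/120 ≈ 15.942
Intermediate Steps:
Q = 2/9 (Q = -12*(-1/54) = 2/9 ≈ 0.22222)
v = 1913/1080 (v = (2/9)/48 - 53/(-30) = (2/9)*(1/48) - 53*(-1/30) = 1/216 + 53/30 = 1913/1080 ≈ 1.7713)
v*c(21) = 1913*(-12 + 21)/1080 = (1913/1080)*9 = 1913/120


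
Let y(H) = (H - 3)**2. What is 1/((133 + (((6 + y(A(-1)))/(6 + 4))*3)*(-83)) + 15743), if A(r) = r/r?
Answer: 1/15627 ≈ 6.3992e-5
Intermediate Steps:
A(r) = 1
y(H) = (-3 + H)**2
1/((133 + (((6 + y(A(-1)))/(6 + 4))*3)*(-83)) + 15743) = 1/((133 + (((6 + (-3 + 1)**2)/(6 + 4))*3)*(-83)) + 15743) = 1/((133 + (((6 + (-2)**2)/10)*3)*(-83)) + 15743) = 1/((133 + (((6 + 4)*(1/10))*3)*(-83)) + 15743) = 1/((133 + ((10*(1/10))*3)*(-83)) + 15743) = 1/((133 + (1*3)*(-83)) + 15743) = 1/((133 + 3*(-83)) + 15743) = 1/((133 - 249) + 15743) = 1/(-116 + 15743) = 1/15627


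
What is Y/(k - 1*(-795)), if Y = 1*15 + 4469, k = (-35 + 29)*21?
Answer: 4484/669 ≈ 6.7025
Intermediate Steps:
k = -126 (k = -6*21 = -126)
Y = 4484 (Y = 15 + 4469 = 4484)
Y/(k - 1*(-795)) = 4484/(-126 - 1*(-795)) = 4484/(-126 + 795) = 4484/669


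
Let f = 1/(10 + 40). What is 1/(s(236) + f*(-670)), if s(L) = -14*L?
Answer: -5/16587 ≈ -0.00030144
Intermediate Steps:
f = 1/50 ≈ 0.020000
1/(s(236) + f*(-670)) = 1/(-14*236 + (1/50)*(-670)) = 1/(-3304 - 67/5) = 1/(-16587/5) = -5/16587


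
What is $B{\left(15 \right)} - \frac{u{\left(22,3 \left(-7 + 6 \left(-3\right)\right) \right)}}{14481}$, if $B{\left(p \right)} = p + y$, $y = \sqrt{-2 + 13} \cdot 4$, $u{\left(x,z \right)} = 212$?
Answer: $\frac{217003}{14481} + 4 \sqrt{11} \approx 28.252$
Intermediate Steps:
$y = 4 \sqrt{11}$ ($y = \sqrt{11} \cdot 4 = 4 \sqrt{11} \approx 13.266$)
$B{\left(p \right)} = p + 4 \sqrt{11}$
$B{\left(15 \right)} - \frac{u{\left(22,3 \left(-7 + 6 \left(-3\right)\right) \right)}}{14481} = \left(15 + 4 \sqrt{11}\right) - \frac{212}{14481} = \frac{217003}{14481} + 4 \sqrt{11}$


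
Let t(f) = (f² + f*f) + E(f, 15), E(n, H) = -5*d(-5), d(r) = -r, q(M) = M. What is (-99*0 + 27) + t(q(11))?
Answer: 244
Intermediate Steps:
E(n, H) = -25 (E(n, H) = -(-5)*(-5) = -5*5 = -25)
t(f) = -25 + 2*f² (t(f) = (f² + f*f) - 25 = (f² + f²) - 25 = 2*f² - 25 = -25 + 2*f²)
(-99*0 + 27) + t(q(11)) = (-99*0 + 27) + (-25 + 2*11²) = (0 + 27) + (-25 + 2*121) = 27 + (-25 + 242) = 27 + 217 = 244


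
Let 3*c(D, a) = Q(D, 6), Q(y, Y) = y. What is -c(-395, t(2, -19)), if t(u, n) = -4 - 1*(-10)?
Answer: 395/3 ≈ 131.67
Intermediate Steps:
t(u, n) = 6 (t(u, n) = -4 + 10 = 6)
c(D, a) = D/3
-c(-395, t(2, -19)) = -(-395)/3 = -1*(-395/3) = 395/3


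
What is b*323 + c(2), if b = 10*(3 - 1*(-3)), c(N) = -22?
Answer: 19358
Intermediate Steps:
b = 60 (b = 10*(3 + 3) = 10*6 = 60)
b*323 + c(2) = 60*323 - 22 = 19380 - 22 = 19358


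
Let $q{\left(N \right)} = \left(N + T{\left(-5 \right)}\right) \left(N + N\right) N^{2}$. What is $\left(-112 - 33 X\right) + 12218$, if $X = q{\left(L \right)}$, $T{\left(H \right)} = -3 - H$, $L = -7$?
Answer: $-101084$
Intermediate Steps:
$q{\left(N \right)} = 2 N^{3} \left(2 + N\right)$ ($q{\left(N \right)} = \left(N - -2\right) \left(N + N\right) N^{2} = \left(N + \left(-3 + 5\right)\right) 2 N N^{2} = \left(N + 2\right) 2 N N^{2} = \left(2 + N\right) 2 N N^{2} = 2 N \left(2 + N\right) N^{2} = 2 N^{3} \left(2 + N\right)$)
$X = 3430$ ($X = 2 \left(-7\right)^{3} \left(2 - 7\right) = 2 \left(-343\right) \left(-5\right) = 3430$)
$\left(-112 - 33 X\right) + 12218 = \left(-112 - 113190\right) + 12218 = -113302 + 12218 = -101084$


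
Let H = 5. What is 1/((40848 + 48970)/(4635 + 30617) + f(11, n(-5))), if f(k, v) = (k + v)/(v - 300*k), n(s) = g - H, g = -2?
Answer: 58289182/148443559 ≈ 0.39267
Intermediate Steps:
n(s) = -7 (n(s) = -2 - 1*5 = -2 - 5 = -7)
f(k, v) = (k + v)/(v - 300*k)
1/((40848 + 48970)/(4635 + 30617) + f(11, n(-5))) = 1/((40848 + 48970)/(4635 + 30617) + (11 - 7)/(-7 - 300*11)) = 1/(89818/35252 + 4/(-7 - 3300)) = 1/(89818*(1/35252) + 4/(-3307)) = 1/(44909/17626 - 1/3307*4) = 1/(44909/17626 - 4/3307) = 1/(148443559/58289182) = 58289182/148443559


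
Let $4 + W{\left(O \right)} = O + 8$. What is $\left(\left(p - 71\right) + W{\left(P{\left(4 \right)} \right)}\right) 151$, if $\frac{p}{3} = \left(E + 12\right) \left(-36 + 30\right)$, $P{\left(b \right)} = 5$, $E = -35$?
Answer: $53152$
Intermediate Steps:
$p = 414$ ($p = 3 \left(-35 + 12\right) \left(-36 + 30\right) = 3 \left(\left(-23\right) \left(-6\right)\right) = 3 \cdot 138 = 414$)
$W{\left(O \right)} = 4 + O$ ($W{\left(O \right)} = -4 + \left(O + 8\right) = -4 + \left(8 + O\right) = 4 + O$)
$\left(\left(p - 71\right) + W{\left(P{\left(4 \right)} \right)}\right) 151 = \left(\left(414 - 71\right) + \left(4 + 5\right)\right) 151 = \left(\left(414 - 71\right) + 9\right) 151 = \left(343 + 9\right) 151 = 352 \cdot 151 = 53152$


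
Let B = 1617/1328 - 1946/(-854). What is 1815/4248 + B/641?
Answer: 3977044963/9190924656 ≈ 0.43271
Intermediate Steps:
B = 283229/81008 (B = 1617*(1/1328) - 1946*(-1/854) = 1617/1328 + 139/61 = 283229/81008 ≈ 3.4963)
1815/4248 + B/641 = 1815/4248 + (283229/81008)/641 = 1815*(1/4248) + (283229/81008)*(1/641) = 605/1416 + 283229/51926128 = 3977044963/9190924656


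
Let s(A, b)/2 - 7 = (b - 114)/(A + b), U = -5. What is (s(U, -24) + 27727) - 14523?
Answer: 383598/29 ≈ 13228.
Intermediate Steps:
s(A, b) = 14 + 2*(-114 + b)/(A + b) (s(A, b) = 14 + 2*((b - 114)/(A + b)) = 14 + 2*((-114 + b)/(A + b)) = 14 + 2*(-114 + b)/(A + b))
(s(U, -24) + 27727) - 14523 = (2*(-114 + 7*(-5) + 8*(-24))/(-5 - 24) + 27727) - 14523 = (2*(-114 - 35 - 192)/(-29) + 27727) - 14523 = (2*(-1/29)*(-341) + 27727) - 14523 = (682/29 + 27727) - 14523 = 804765/29 - 14523 = 383598/29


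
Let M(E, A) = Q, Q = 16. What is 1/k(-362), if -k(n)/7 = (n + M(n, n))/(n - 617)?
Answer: -979/2422 ≈ -0.40421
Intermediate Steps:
M(E, A) = 16
k(n) = -7*(16 + n)/(-617 + n) (k(n) = -7*(n + 16)/(n - 617) = -7*(16 + n)/(-617 + n))
1/k(-362) = 1/(7*(-16 - 1*(-362))/(-617 - 362)) = 1/(7*(-16 + 362)/(-979)) = 1/(7*(-1/979)*346) = 1/(-2422/979) = -979/2422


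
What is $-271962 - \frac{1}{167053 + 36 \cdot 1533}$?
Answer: $- \frac{60441106843}{222241} \approx -2.7196 \cdot 10^{5}$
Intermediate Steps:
$-271962 - \frac{1}{167053 + 36 \cdot 1533} = -271962 - \frac{1}{167053 + 55188} = -271962 - \frac{1}{222241} = - \frac{60441106843}{222241}$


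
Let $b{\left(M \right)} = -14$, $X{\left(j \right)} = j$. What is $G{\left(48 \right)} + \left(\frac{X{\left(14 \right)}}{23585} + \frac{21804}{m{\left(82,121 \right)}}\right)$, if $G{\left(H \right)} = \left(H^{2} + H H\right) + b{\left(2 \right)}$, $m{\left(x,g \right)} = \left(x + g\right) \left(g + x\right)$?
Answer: $\frac{4465488957676}{971914265} \approx 4594.5$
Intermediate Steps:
$m{\left(x,g \right)} = \left(g + x\right)^{2}$ ($m{\left(x,g \right)} = \left(g + x\right) \left(g + x\right) = \left(g + x\right)^{2}$)
$G{\left(H \right)} = -14 + 2 H^{2}$ ($G{\left(H \right)} = \left(H^{2} + H H\right) - 14 = \left(H^{2} + H^{2}\right) - 14 = 2 H^{2} - 14 = -14 + 2 H^{2}$)
$G{\left(48 \right)} + \left(\frac{X{\left(14 \right)}}{23585} + \frac{21804}{m{\left(82,121 \right)}}\right) = \left(-14 + 2 \cdot 48^{2}\right) + \left(\frac{14}{23585} + \frac{21804}{\left(121 + 82\right)^{2}}\right) = \left(-14 + 2 \cdot 2304\right) + \left(14 \cdot \frac{1}{23585} + \frac{21804}{203^{2}}\right) = \left(-14 + 4608\right) + \left(\frac{14}{23585} + \frac{21804}{41209}\right) = 4594 + \left(\frac{14}{23585} + 21804 \cdot \frac{1}{41209}\right) = 4594 + \left(\frac{14}{23585} + \frac{21804}{41209}\right) = 4594 + \frac{514824266}{971914265} = \frac{4465488957676}{971914265}$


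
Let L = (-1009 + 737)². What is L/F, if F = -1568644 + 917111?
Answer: -73984/651533 ≈ -0.11355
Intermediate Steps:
F = -651533
L = 73984 (L = (-272)² = 73984)
L/F = 73984/(-651533) = 73984*(-1/651533) = -73984/651533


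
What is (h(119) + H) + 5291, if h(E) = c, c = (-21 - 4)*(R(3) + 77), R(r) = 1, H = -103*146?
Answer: -11697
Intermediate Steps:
H = -15038
c = -1950 (c = (-21 - 4)*(1 + 77) = -25*78 = -1950)
h(E) = -1950
(h(119) + H) + 5291 = (-1950 - 15038) + 5291 = -16988 + 5291 = -11697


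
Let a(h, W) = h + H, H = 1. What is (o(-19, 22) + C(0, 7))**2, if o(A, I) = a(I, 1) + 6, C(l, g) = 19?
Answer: 2304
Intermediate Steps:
a(h, W) = 1 + h (a(h, W) = h + 1 = 1 + h)
o(A, I) = 7 + I (o(A, I) = (1 + I) + 6 = 7 + I)
(o(-19, 22) + C(0, 7))**2 = ((7 + 22) + 19)**2 = (29 + 19)**2 = 48**2 = 2304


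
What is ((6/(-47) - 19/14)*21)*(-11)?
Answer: 32241/94 ≈ 342.99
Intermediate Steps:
((6/(-47) - 19/14)*21)*(-11) = ((6*(-1/47) - 19*1/14)*21)*(-11) = ((-6/47 - 19/14)*21)*(-11) = -977/658*21*(-11) = -2931/94*(-11) = 32241/94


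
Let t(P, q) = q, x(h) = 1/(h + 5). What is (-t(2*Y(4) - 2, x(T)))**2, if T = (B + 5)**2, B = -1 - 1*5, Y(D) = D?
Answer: 1/36 ≈ 0.027778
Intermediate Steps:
B = -6 (B = -1 - 5 = -6)
T = 1 (T = (-6 + 5)**2 = (-1)**2 = 1)
x(h) = 1/(5 + h)
(-t(2*Y(4) - 2, x(T)))**2 = (-1/(5 + 1))**2 = (-1/6)**2 = 1/36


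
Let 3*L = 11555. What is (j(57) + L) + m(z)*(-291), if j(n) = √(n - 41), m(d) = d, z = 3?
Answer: 8948/3 ≈ 2982.7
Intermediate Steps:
L = 11555/3 (L = (⅓)*11555 = 11555/3 ≈ 3851.7)
j(n) = √(-41 + n)
(j(57) + L) + m(z)*(-291) = (√(-41 + 57) + 11555/3) + 3*(-291) = (√16 + 11555/3) - 873 = (4 + 11555/3) - 873 = 11567/3 - 873 = 8948/3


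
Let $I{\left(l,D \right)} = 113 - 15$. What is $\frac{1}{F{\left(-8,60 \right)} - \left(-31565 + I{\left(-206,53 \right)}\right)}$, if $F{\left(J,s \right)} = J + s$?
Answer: $\frac{1}{31519} \approx 3.1727 \cdot 10^{-5}$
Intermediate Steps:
$I{\left(l,D \right)} = 98$
$\frac{1}{F{\left(-8,60 \right)} - \left(-31565 + I{\left(-206,53 \right)}\right)} = \frac{1}{\left(-8 + 60\right) + \left(31565 - 98\right)} = \frac{1}{52 + \left(31565 - 98\right)} = \frac{1}{52 + 31467} = \frac{1}{31519}$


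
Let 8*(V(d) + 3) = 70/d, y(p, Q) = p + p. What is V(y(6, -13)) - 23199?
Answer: -1113661/48 ≈ -23201.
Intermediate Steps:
y(p, Q) = 2*p
V(d) = -3 + 35/(4*d) (V(d) = -3 + (70/d)/8 = -3 + 35/(4*d))
V(y(6, -13)) - 23199 = (-3 + 35/(4*((2*6)))) - 23199 = (-3 + (35/4)/12) - 23199 = (-3 + (35/4)*(1/12)) - 23199 = (-3 + 35/48) - 23199 = -109/48 - 23199 = -1113661/48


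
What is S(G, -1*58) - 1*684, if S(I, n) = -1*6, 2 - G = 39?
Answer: -690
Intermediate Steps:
G = -37 (G = 2 - 1*39 = 2 - 39 = -37)
S(I, n) = -6
S(G, -1*58) - 1*684 = -6 - 1*684 = -6 - 684 = -690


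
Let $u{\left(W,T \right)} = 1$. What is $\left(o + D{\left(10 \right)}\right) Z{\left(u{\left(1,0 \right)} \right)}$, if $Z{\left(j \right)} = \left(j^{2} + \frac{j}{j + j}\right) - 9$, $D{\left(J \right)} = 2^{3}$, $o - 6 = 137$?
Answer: $- \frac{2265}{2} \approx -1132.5$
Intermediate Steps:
$o = 143$ ($o = 6 + 137 = 143$)
$D{\left(J \right)} = 8$
$Z{\left(j \right)} = - \frac{17}{2} + j^{2}$ ($Z{\left(j \right)} = \left(j^{2} + \frac{j}{2 j}\right) - 9 = \left(j^{2} + \frac{1}{2 j} j\right) - 9 = \left(j^{2} + \frac{1}{2}\right) - 9 = \left(\frac{1}{2} + j^{2}\right) - 9 = - \frac{17}{2} + j^{2}$)
$\left(o + D{\left(10 \right)}\right) Z{\left(u{\left(1,0 \right)} \right)} = \left(143 + 8\right) \left(- \frac{17}{2} + 1^{2}\right) = 151 \left(- \frac{17}{2} + 1\right) = 151 \left(- \frac{15}{2}\right) = - \frac{2265}{2}$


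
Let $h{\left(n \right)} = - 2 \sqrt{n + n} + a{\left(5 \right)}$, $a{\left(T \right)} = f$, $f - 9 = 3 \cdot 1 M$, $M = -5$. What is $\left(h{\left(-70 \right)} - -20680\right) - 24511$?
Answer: $-3837 - 4 i \sqrt{35} \approx -3837.0 - 23.664 i$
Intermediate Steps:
$f = -6$ ($f = 9 + 3 \cdot 1 \left(-5\right) = 9 + 3 \left(-5\right) = 9 - 15 = -6$)
$a{\left(T \right)} = -6$
$h{\left(n \right)} = -6 - 2 \sqrt{2} \sqrt{n}$ ($h{\left(n \right)} = - 2 \sqrt{n + n} - 6 = - 2 \sqrt{2 n} - 6 = - 2 \sqrt{2} \sqrt{n} - 6 = -6 - 2 \sqrt{2} \sqrt{n}$)
$\left(h{\left(-70 \right)} - -20680\right) - 24511 = \left(\left(-6 - 2 \sqrt{2} \sqrt{-70}\right) - -20680\right) - 24511 = \left(\left(-6 - 2 \sqrt{2} i \sqrt{70}\right) + 20680\right) - 24511 = \left(\left(-6 - 4 i \sqrt{35}\right) + 20680\right) - 24511 = \left(20674 - 4 i \sqrt{35}\right) - 24511 = -3837 - 4 i \sqrt{35}$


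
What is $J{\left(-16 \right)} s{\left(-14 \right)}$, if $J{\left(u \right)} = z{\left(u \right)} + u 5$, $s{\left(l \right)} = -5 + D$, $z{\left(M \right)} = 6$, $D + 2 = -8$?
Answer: $1110$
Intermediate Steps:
$D = -10$ ($D = -2 - 8 = -10$)
$s{\left(l \right)} = -15$ ($s{\left(l \right)} = -5 - 10 = -15$)
$J{\left(u \right)} = 6 + 5 u$ ($J{\left(u \right)} = 6 + u 5 = 6 + 5 u$)
$J{\left(-16 \right)} s{\left(-14 \right)} = \left(6 + 5 \left(-16\right)\right) \left(-15\right) = \left(6 - 80\right) \left(-15\right) = \left(-74\right) \left(-15\right) = 1110$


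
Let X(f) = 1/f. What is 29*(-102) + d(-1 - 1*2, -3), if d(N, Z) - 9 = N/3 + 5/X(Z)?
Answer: -2965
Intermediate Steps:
d(N, Z) = 9 + 5*Z + N/3 (d(N, Z) = 9 + (N/3 + 5/(1/Z)) = 9 + (N*(⅓) + 5*Z) = 9 + (N/3 + 5*Z) = 9 + (5*Z + N/3) = 9 + 5*Z + N/3)
29*(-102) + d(-1 - 1*2, -3) = 29*(-102) + (9 + 5*(-3) + (-1 - 1*2)/3) = -2958 + (9 - 15 + (-1 - 2)/3) = -2958 + (9 - 15 + (⅓)*(-3)) = -2958 + (9 - 15 - 1) = -2958 - 7 = -2965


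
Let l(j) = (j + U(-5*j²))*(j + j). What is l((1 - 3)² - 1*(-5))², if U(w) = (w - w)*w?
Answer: 26244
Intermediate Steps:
U(w) = 0 (U(w) = 0*w = 0)
l(j) = 2*j² (l(j) = (j + 0)*(j + j) = j*(2*j) = 2*j²)
l((1 - 3)² - 1*(-5))² = (2*((1 - 3)² - 1*(-5))²)² = (2*((-2)² + 5)²)² = (2*(4 + 5)²)² = (2*9²)² = (2*81)² = 162² = 26244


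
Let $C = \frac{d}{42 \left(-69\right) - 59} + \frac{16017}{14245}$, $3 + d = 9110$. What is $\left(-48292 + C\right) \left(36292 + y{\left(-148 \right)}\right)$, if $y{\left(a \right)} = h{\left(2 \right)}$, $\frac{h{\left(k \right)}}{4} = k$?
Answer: $- \frac{1342611894839160}{765863} \approx -1.7531 \cdot 10^{9}$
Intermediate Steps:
$d = 9107$ ($d = -3 + 9110 = 9107$)
$h{\left(k \right)} = 4 k$
$y{\left(a \right)} = 8$ ($y{\left(a \right)} = 4 \cdot 2 = 8$)
$C = - \frac{82366946}{42122465}$ ($C = \frac{9107}{42 \left(-69\right) - 59} + \frac{16017}{14245} = \frac{9107}{-2898 - 59} + 16017 \cdot \frac{1}{14245} = \frac{9107}{-2957} + \frac{16017}{14245} = 9107 \left(- \frac{1}{2957}\right) + \frac{16017}{14245} = - \frac{9107}{2957} + \frac{16017}{14245} = - \frac{82366946}{42122465} \approx -1.9554$)
$\left(-48292 + C\right) \left(36292 + y{\left(-148 \right)}\right) = \left(-48292 - \frac{82366946}{42122465}\right) \left(36292 + 8\right) = \left(- \frac{2034260446726}{42122465}\right) 36300 = - \frac{1342611894839160}{765863}$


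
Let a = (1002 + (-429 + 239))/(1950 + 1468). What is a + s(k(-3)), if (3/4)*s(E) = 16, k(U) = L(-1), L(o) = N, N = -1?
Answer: 110594/5127 ≈ 21.571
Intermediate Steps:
L(o) = -1
k(U) = -1
s(E) = 64/3 (s(E) = (4/3)*16 = 64/3)
a = 406/1709 (a = (1002 - 190)/3418 = 812*(1/3418) = 406/1709 ≈ 0.23757)
a + s(k(-3)) = 406/1709 + 64/3 = 110594/5127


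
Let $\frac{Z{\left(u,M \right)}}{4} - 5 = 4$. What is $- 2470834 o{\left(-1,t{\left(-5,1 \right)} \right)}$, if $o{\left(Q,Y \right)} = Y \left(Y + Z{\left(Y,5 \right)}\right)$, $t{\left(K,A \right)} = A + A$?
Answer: $-187783384$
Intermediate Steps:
$Z{\left(u,M \right)} = 36$ ($Z{\left(u,M \right)} = 20 + 4 \cdot 4 = 20 + 16 = 36$)
$t{\left(K,A \right)} = 2 A$
$o{\left(Q,Y \right)} = Y \left(36 + Y\right)$ ($o{\left(Q,Y \right)} = Y \left(Y + 36\right) = Y \left(36 + Y\right)$)
$- 2470834 o{\left(-1,t{\left(-5,1 \right)} \right)} = - 2470834 \cdot 2 \cdot 1 \left(36 + 2 \cdot 1\right) = - 2470834 \cdot 2 \left(36 + 2\right) = - 2470834 \cdot 2 \cdot 38 = \left(-2470834\right) 76 = -187783384$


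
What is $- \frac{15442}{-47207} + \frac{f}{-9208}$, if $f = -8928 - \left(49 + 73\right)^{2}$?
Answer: $\frac{316570755}{108670514} \approx 2.9131$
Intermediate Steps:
$f = -23812$ ($f = -8928 - 122^{2} = -8928 - 14884 = -23812$)
$- \frac{15442}{-47207} + \frac{f}{-9208} = - \frac{15442}{-47207} - \frac{23812}{-9208} = \left(-15442\right) \left(- \frac{1}{47207}\right) - - \frac{5953}{2302} = \frac{15442}{47207} + \frac{5953}{2302} = \frac{316570755}{108670514}$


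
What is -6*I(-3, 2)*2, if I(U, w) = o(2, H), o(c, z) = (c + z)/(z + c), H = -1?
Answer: -12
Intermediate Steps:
o(c, z) = 1 (o(c, z) = (c + z)/(c + z) = 1)
I(U, w) = 1
-6*I(-3, 2)*2 = -6*1*2 = -6*2 = -12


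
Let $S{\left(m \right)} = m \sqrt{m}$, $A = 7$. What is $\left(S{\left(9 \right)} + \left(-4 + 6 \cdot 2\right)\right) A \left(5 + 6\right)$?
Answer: $2695$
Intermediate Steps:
$S{\left(m \right)} = m^{\frac{3}{2}}$
$\left(S{\left(9 \right)} + \left(-4 + 6 \cdot 2\right)\right) A \left(5 + 6\right) = \left(9^{\frac{3}{2}} + \left(-4 + 6 \cdot 2\right)\right) 7 \left(5 + 6\right) = \left(27 + \left(-4 + 12\right)\right) 7 \cdot 11 = \left(27 + 8\right) 77 = 35 \cdot 77 = 2695$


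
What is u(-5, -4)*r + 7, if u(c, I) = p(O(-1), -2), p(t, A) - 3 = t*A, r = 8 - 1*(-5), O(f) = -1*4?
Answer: 150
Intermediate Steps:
O(f) = -4
r = 13 (r = 8 + 5 = 13)
p(t, A) = 3 + A*t (p(t, A) = 3 + t*A = 3 + A*t)
u(c, I) = 11 (u(c, I) = 3 - 2*(-4) = 3 + 8 = 11)
u(-5, -4)*r + 7 = 11*13 + 7 = 143 + 7 = 150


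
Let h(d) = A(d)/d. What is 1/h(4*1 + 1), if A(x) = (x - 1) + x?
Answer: 5/9 ≈ 0.55556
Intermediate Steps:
A(x) = -1 + 2*x (A(x) = (-1 + x) + x = -1 + 2*x)
h(d) = (-1 + 2*d)/d
1/h(4*1 + 1) = 1/(2 - 1/(4*1 + 1)) = 1/(2 - 1/(4 + 1)) = 1/(2 - 1/5) = 1/(2 - 1*⅕) = 1/(2 - ⅕) = 1/(9/5) = 5/9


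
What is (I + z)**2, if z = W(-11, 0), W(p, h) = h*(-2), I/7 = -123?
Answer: 741321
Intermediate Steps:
I = -861 (I = 7*(-123) = -861)
W(p, h) = -2*h
z = 0 (z = -2*0 = 0)
(I + z)**2 = (-861 + 0)**2 = (-861)**2 = 741321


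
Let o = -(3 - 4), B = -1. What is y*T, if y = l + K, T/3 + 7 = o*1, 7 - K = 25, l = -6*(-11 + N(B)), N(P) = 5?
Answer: -324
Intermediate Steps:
o = 1 (o = -1*(-1) = 1)
l = 36 (l = -6*(-11 + 5) = -6*(-6) = 36)
K = -18 (K = 7 - 1*25 = 7 - 25 = -18)
T = -18 (T = -21 + 3*(1*1) = -21 + 3*1 = -21 + 3 = -18)
y = 18 (y = 36 - 18 = 18)
y*T = 18*(-18) = -324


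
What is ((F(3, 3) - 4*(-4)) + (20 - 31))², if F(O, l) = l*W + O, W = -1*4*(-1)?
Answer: 400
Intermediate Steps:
W = 4 (W = -4*(-1) = 4)
F(O, l) = O + 4*l (F(O, l) = l*4 + O = 4*l + O = O + 4*l)
((F(3, 3) - 4*(-4)) + (20 - 31))² = (((3 + 4*3) - 4*(-4)) + (20 - 31))² = (((3 + 12) + 16) - 11)² = ((15 + 16) - 11)² = (31 - 11)² = 20² = 400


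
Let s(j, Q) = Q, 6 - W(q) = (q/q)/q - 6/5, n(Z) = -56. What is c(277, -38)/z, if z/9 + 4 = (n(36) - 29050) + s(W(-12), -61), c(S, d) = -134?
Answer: 134/262539 ≈ 0.00051040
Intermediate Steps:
W(q) = 36/5 - 1/q (W(q) = 6 - ((q/q)/q - 6/5) = 6 - (1/q - 6*1/5) = 6 - (1/q - 6/5) = 6 - (-6/5 + 1/q) = 6 + (6/5 - 1/q) = 36/5 - 1/q)
z = -262539 (z = -36 + 9*((-56 - 29050) - 61) = -36 + 9*(-29106 - 61) = -36 + 9*(-29167) = -36 - 262503 = -262539)
c(277, -38)/z = -134/(-262539) = -134*(-1/262539) = 134/262539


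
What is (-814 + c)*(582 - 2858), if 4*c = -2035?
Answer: 3010579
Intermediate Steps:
c = -2035/4 (c = (¼)*(-2035) = -2035/4 ≈ -508.75)
(-814 + c)*(582 - 2858) = (-814 - 2035/4)*(582 - 2858) = -5291/4*(-2276) = 3010579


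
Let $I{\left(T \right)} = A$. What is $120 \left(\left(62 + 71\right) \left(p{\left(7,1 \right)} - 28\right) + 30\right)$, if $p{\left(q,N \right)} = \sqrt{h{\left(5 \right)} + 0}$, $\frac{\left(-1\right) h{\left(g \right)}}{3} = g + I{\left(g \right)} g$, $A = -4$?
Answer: $-443280 + 47880 \sqrt{5} \approx -3.3622 \cdot 10^{5}$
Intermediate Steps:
$I{\left(T \right)} = -4$
$h{\left(g \right)} = 9 g$ ($h{\left(g \right)} = - 3 \left(g - 4 g\right) = - 3 \left(- 3 g\right) = 9 g$)
$p{\left(q,N \right)} = 3 \sqrt{5}$ ($p{\left(q,N \right)} = \sqrt{9 \cdot 5 + 0} = \sqrt{45 + 0} = \sqrt{45} = 3 \sqrt{5}$)
$120 \left(\left(62 + 71\right) \left(p{\left(7,1 \right)} - 28\right) + 30\right) = 120 \left(\left(62 + 71\right) \left(3 \sqrt{5} - 28\right) + 30\right) = 120 \left(133 \left(-28 + 3 \sqrt{5}\right) + 30\right) = 120 \left(\left(-3724 + 399 \sqrt{5}\right) + 30\right) = 120 \left(-3694 + 399 \sqrt{5}\right) = -443280 + 47880 \sqrt{5}$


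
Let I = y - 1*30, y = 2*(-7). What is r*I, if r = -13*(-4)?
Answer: -2288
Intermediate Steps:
r = 52
y = -14
I = -44 (I = -14 - 1*30 = -14 - 30 = -44)
r*I = 52*(-44) = -2288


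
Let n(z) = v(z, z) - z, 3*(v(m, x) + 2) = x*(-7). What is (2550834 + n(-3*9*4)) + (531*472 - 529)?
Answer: 2801295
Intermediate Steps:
v(m, x) = -2 - 7*x/3 (v(m, x) = -2 + (x*(-7))/3 = -2 + (-7*x)/3 = -2 - 7*x/3)
n(z) = -2 - 10*z/3 (n(z) = (-2 - 7*z/3) - z = -2 - 10*z/3)
(2550834 + n(-3*9*4)) + (531*472 - 529) = (2550834 + (-2 - 10*(-3*9)*4/3)) + (531*472 - 529) = (2550834 + (-2 - (-90)*4)) + (250632 - 529) = (2550834 + (-2 - 10/3*(-108))) + 250103 = (2550834 + (-2 + 360)) + 250103 = (2550834 + 358) + 250103 = 2551192 + 250103 = 2801295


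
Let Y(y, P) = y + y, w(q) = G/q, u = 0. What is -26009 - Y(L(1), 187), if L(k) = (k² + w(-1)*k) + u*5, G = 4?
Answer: -26003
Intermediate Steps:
w(q) = 4/q
L(k) = k² - 4*k (L(k) = (k² + (4/(-1))*k) + 0*5 = (k² + (4*(-1))*k) + 0 = (k² - 4*k) + 0 = k² - 4*k)
Y(y, P) = 2*y
-26009 - Y(L(1), 187) = -26009 - 2*1*(-4 + 1) = -26009 - 2*1*(-3) = -26009 - 2*(-3) = -26009 - 1*(-6) = -26009 + 6 = -26003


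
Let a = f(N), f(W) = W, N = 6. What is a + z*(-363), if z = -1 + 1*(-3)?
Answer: 1458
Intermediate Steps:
a = 6
z = -4 (z = -1 - 3 = -4)
a + z*(-363) = 6 - 4*(-363) = 6 + 1452 = 1458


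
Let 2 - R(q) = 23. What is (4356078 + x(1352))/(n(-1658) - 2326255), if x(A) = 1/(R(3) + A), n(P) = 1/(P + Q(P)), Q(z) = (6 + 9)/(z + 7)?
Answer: -15871123916155487/8475578575218546 ≈ -1.8726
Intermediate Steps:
Q(z) = 15/(7 + z)
R(q) = -21 (R(q) = 2 - 1*23 = 2 - 23 = -21)
n(P) = 1/(P + 15/(7 + P))
x(A) = 1/(-21 + A)
(4356078 + x(1352))/(n(-1658) - 2326255) = (4356078 + 1/(-21 + 1352))/((7 - 1658)/(15 - 1658*(7 - 1658)) - 2326255) = (4356078 + 1/1331)/(-1651/(15 - 1658*(-1651)) - 2326255) = (4356078 + 1/1331)/(-1651/(15 + 2737358) - 2326255) = 5797939819/(1331*(-1651/2737373 - 2326255)) = 5797939819/(1331*(-6367827629766/2737373)) = (5797939819/1331)*(-2737373/6367827629766) = -15871123916155487/8475578575218546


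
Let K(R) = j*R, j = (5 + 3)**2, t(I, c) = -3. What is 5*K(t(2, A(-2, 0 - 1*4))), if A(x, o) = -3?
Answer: -960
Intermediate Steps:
j = 64 (j = 8**2 = 64)
K(R) = 64*R
5*K(t(2, A(-2, 0 - 1*4))) = 5*(64*(-3)) = 5*(-192) = -960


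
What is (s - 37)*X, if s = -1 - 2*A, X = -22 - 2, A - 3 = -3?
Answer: 912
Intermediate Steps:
A = 0 (A = 3 - 3 = 0)
X = -24
s = -1 (s = -1 - 2*0 = -1 + 0 = -1)
(s - 37)*X = (-1 - 37)*(-24) = -38*(-24) = 912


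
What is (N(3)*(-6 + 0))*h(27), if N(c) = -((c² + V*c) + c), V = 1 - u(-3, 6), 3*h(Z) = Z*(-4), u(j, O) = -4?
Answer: -5832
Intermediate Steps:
h(Z) = -4*Z/3 (h(Z) = (Z*(-4))/3 = (-4*Z)/3 = -4*Z/3)
V = 5 (V = 1 - 1*(-4) = 1 + 4 = 5)
N(c) = -c² - 6*c (N(c) = -((c² + 5*c) + c) = -(c² + 6*c) = -c² - 6*c)
(N(3)*(-6 + 0))*h(27) = ((-1*3*(6 + 3))*(-6 + 0))*(-4/3*27) = (-1*3*9*(-6))*(-36) = -27*(-6)*(-36) = 162*(-36) = -5832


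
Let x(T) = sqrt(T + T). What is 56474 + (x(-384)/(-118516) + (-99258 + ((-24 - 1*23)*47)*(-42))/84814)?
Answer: 2394889678/42407 - 4*I*sqrt(3)/29629 ≈ 56474.0 - 0.00023383*I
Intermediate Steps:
x(T) = sqrt(2)*sqrt(T) (x(T) = sqrt(2*T) = sqrt(2)*sqrt(T))
56474 + (x(-384)/(-118516) + (-99258 + ((-24 - 1*23)*47)*(-42))/84814) = 56474 + ((sqrt(2)*sqrt(-384))/(-118516) + (-99258 + ((-24 - 1*23)*47)*(-42))/84814) = 56474 + ((sqrt(2)*(8*I*sqrt(6)))*(-1/118516) + (-99258 + ((-24 - 23)*47)*(-42))*(1/84814)) = 56474 + ((16*I*sqrt(3))*(-1/118516) + (-99258 - 47*47*(-42))*(1/84814)) = 56474 + (-4*I*sqrt(3)/29629 + (-99258 - 2209*(-42))*(1/84814)) = 56474 + (-4*I*sqrt(3)/29629 + (-99258 + 92778)*(1/84814)) = 56474 + (-4*I*sqrt(3)/29629 - 6480*1/84814) = 56474 + (-4*I*sqrt(3)/29629 - 3240/42407) = 56474 + (-3240/42407 - 4*I*sqrt(3)/29629) = 2394889678/42407 - 4*I*sqrt(3)/29629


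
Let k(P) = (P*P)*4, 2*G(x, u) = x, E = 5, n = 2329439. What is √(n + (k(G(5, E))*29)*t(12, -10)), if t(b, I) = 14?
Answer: √2339589 ≈ 1529.6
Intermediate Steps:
G(x, u) = x/2
k(P) = 4*P² (k(P) = P²*4 = 4*P²)
√(n + (k(G(5, E))*29)*t(12, -10)) = √(2329439 + ((4*((½)*5)²)*29)*14) = √(2329439 + ((4*(5/2)²)*29)*14) = √(2329439 + ((4*(25/4))*29)*14) = √(2329439 + (25*29)*14) = √(2329439 + 725*14) = √(2329439 + 10150) = √2339589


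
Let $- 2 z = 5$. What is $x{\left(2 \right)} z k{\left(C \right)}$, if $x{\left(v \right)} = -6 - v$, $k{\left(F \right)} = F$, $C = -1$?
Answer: $-20$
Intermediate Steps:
$z = - \frac{5}{2}$ ($z = \left(- \frac{1}{2}\right) 5 = - \frac{5}{2} \approx -2.5$)
$x{\left(2 \right)} z k{\left(C \right)} = \left(-6 - 2\right) \left(- \frac{5}{2}\right) \left(-1\right) = \left(-8\right) \left(- \frac{5}{2}\right) \left(-1\right) = 20 \left(-1\right) = -20$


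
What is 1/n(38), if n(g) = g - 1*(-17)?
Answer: 1/55 ≈ 0.018182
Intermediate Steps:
n(g) = 17 + g (n(g) = g + 17 = 17 + g)
1/n(38) = 1/(17 + 38) = 1/55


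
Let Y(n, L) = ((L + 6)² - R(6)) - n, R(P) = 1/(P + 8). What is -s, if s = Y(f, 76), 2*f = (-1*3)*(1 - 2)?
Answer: -47057/7 ≈ -6722.4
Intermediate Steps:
f = 3/2 (f = ((-1*3)*(1 - 2))/2 = (-3*(-1))/2 = (½)*3 = 3/2 ≈ 1.5000)
R(P) = 1/(8 + P)
Y(n, L) = -1/14 + (6 + L)² - n (Y(n, L) = ((L + 6)² - 1/(8 + 6)) - n = ((6 + L)² - 1/14) - n = (-1/14 + (6 + L)²) - n = -1/14 + (6 + L)² - n)
s = 47057/7 (s = -1/14 + (6 + 76)² - 1*3/2 = -1/14 + 82² - 3/2 = -1/14 + 6724 - 3/2 = 47057/7 ≈ 6722.4)
-s = -1*47057/7 = -47057/7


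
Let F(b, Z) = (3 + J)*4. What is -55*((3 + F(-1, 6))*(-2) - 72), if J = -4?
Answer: 3850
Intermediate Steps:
F(b, Z) = -4 (F(b, Z) = (3 - 4)*4 = -1*4 = -4)
-55*((3 + F(-1, 6))*(-2) - 72) = -55*((3 - 4)*(-2) - 72) = -55*(-1*(-2) - 72) = -55*(2 - 72) = -55*(-70) = 3850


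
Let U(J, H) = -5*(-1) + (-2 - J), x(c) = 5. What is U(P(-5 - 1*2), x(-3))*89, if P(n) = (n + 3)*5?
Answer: 2047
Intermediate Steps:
P(n) = 15 + 5*n (P(n) = (3 + n)*5 = 15 + 5*n)
U(J, H) = 3 - J (U(J, H) = 5 + (-2 - J) = 3 - J)
U(P(-5 - 1*2), x(-3))*89 = (3 - (15 + 5*(-5 - 1*2)))*89 = (3 - (15 + 5*(-5 - 2)))*89 = (3 - (15 + 5*(-7)))*89 = (3 - (15 - 35))*89 = (3 - 1*(-20))*89 = (3 + 20)*89 = 23*89 = 2047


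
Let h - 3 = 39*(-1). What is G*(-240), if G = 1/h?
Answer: 20/3 ≈ 6.6667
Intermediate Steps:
h = -36 (h = 3 + 39*(-1) = 3 - 39 = -36)
G = -1/36 (G = 1/(-36) = -1/36 ≈ -0.027778)
G*(-240) = -1/36*(-240) = 20/3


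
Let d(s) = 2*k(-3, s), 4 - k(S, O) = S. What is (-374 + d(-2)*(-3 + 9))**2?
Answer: 84100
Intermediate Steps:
k(S, O) = 4 - S
d(s) = 14 (d(s) = 2*(4 - 1*(-3)) = 2*(4 + 3) = 2*7 = 14)
(-374 + d(-2)*(-3 + 9))**2 = (-374 + 14*(-3 + 9))**2 = (-374 + 14*6)**2 = (-374 + 84)**2 = (-290)**2 = 84100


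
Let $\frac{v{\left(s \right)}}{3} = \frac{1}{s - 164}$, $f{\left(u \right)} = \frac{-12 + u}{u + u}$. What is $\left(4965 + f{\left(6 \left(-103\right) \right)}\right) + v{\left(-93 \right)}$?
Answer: $\frac{262883397}{52942} \approx 4965.5$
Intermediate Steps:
$f{\left(u \right)} = \frac{-12 + u}{2 u}$
$v{\left(s \right)} = \frac{3}{-164 + s}$ ($v{\left(s \right)} = \frac{3}{s - 164} = \frac{3}{-164 + s}$)
$\left(4965 + f{\left(6 \left(-103\right) \right)}\right) + v{\left(-93 \right)} = \left(4965 + \frac{-12 + 6 \left(-103\right)}{2 \cdot 6 \left(-103\right)}\right) + \frac{3}{-164 - 93} = \left(4965 + \frac{-12 - 618}{2 \left(-618\right)}\right) + \frac{3}{-257} = \left(4965 + \frac{1}{2} \left(- \frac{1}{618}\right) \left(-630\right)\right) + 3 \left(- \frac{1}{257}\right) = \left(4965 + \frac{105}{206}\right) - \frac{3}{257} = \frac{1022895}{206} - \frac{3}{257} = \frac{262883397}{52942}$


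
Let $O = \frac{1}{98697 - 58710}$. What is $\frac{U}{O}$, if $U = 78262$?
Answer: $3129462594$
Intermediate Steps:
$O = \frac{1}{39987}$ ($O = \frac{1}{98697 - 58710} = \frac{1}{39987} \approx 2.5008 \cdot 10^{-5}$)
$\frac{U}{O} = 78262 \frac{1}{\frac{1}{39987}} = 78262 \cdot 39987 = 3129462594$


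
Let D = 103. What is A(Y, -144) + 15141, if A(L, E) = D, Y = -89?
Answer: 15244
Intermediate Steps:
A(L, E) = 103
A(Y, -144) + 15141 = 103 + 15141 = 15244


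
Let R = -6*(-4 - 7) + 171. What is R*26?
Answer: 6162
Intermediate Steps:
R = 237 (R = -6*(-11) + 171 = 66 + 171 = 237)
R*26 = 237*26 = 6162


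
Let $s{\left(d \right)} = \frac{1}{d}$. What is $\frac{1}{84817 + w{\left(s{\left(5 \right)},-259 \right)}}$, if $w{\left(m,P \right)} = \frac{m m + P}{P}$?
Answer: $\frac{6475}{549196549} \approx 1.179 \cdot 10^{-5}$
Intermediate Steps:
$w{\left(m,P \right)} = \frac{P + m^{2}}{P}$ ($w{\left(m,P \right)} = \frac{m^{2} + P}{P} = \frac{P + m^{2}}{P}$)
$\frac{1}{84817 + w{\left(s{\left(5 \right)},-259 \right)}} = \frac{1}{84817 + \frac{-259 + \left(\frac{1}{5}\right)^{2}}{-259}} = \frac{1}{84817 - \frac{-259 + \left(\frac{1}{5}\right)^{2}}{259}} = \frac{1}{84817 - \frac{-259 + \frac{1}{25}}{259}} = \frac{1}{84817 - - \frac{6474}{6475}} = \frac{1}{84817 + \frac{6474}{6475}} = \frac{1}{\frac{549196549}{6475}} = \frac{6475}{549196549}$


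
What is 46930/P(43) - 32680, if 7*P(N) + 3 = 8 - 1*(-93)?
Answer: -205295/7 ≈ -29328.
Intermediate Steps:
P(N) = 14 (P(N) = -3/7 + (8 - 1*(-93))/7 = -3/7 + (8 + 93)/7 = -3/7 + (⅐)*101 = -3/7 + 101/7 = 14)
46930/P(43) - 32680 = 46930/14 - 32680 = 46930*(1/14) - 32680 = 23465/7 - 32680 = -205295/7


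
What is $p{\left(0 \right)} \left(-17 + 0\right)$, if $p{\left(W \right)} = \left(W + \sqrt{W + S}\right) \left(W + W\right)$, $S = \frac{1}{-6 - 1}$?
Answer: $0$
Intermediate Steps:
$S = - \frac{1}{7}$ ($S = \frac{1}{-7} = - \frac{1}{7} \approx -0.14286$)
$p{\left(W \right)} = 2 W \left(W + \sqrt{- \frac{1}{7} + W}\right)$ ($p{\left(W \right)} = \left(W + \sqrt{W - \frac{1}{7}}\right) \left(W + W\right) = \left(W + \sqrt{- \frac{1}{7} + W}\right) 2 W = 2 W \left(W + \sqrt{- \frac{1}{7} + W}\right)$)
$p{\left(0 \right)} \left(-17 + 0\right) = \frac{2}{7} \cdot 0 \left(\sqrt{-7 + 49 \cdot 0} + 7 \cdot 0\right) \left(-17 + 0\right) = \frac{2}{7} \cdot 0 \left(\sqrt{-7 + 0} + 0\right) \left(-17\right) = \frac{2}{7} \cdot 0 \left(\sqrt{-7} + 0\right) \left(-17\right) = \frac{2}{7} \cdot 0 \left(i \sqrt{7} + 0\right) \left(-17\right) = \frac{2}{7} \cdot 0 i \sqrt{7} \left(-17\right) = 0 \left(-17\right) = 0$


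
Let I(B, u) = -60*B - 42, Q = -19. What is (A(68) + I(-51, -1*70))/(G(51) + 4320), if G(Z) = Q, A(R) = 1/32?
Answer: 247/352 ≈ 0.70170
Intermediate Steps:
A(R) = 1/32
G(Z) = -19
I(B, u) = -42 - 60*B
(A(68) + I(-51, -1*70))/(G(51) + 4320) = (1/32 + (-42 - 60*(-51)))/(-19 + 4320) = (1/32 + (-42 + 3060))/4301 = (1/32 + 3018)*(1/4301) = (96577/32)*(1/4301) = 247/352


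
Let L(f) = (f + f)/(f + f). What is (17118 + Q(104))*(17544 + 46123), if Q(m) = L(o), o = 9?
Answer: 1089915373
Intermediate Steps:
L(f) = 1 (L(f) = (2*f)/((2*f)) = (2*f)*(1/(2*f)) = 1)
Q(m) = 1
(17118 + Q(104))*(17544 + 46123) = (17118 + 1)*(17544 + 46123) = 17119*63667 = 1089915373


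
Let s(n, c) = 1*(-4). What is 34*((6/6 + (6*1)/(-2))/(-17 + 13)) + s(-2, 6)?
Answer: 13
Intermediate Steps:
s(n, c) = -4
34*((6/6 + (6*1)/(-2))/(-17 + 13)) + s(-2, 6) = 34*((6/6 + (6*1)/(-2))/(-17 + 13)) - 4 = 34*((6*(⅙) + 6*(-½))/(-4)) - 4 = 34*((1 - 3)*(-¼)) - 4 = 34*(-2*(-¼)) - 4 = 34*(½) - 4 = 17 - 4 = 13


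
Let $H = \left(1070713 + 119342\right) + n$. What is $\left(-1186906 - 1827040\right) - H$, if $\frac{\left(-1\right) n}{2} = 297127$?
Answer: $-3609747$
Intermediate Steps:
$n = -594254$ ($n = \left(-2\right) 297127 = -594254$)
$H = 595801$ ($H = \left(1070713 + 119342\right) - 594254 = 1190055 - 594254 = 595801$)
$\left(-1186906 - 1827040\right) - H = \left(-1186906 - 1827040\right) - 595801 = -3013946 - 595801 = -3609747$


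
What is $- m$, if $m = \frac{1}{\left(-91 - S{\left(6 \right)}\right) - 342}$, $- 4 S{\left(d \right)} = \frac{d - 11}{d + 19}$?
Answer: $\frac{20}{8661} \approx 0.0023092$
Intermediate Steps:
$S{\left(d \right)} = - \frac{-11 + d}{4 \left(19 + d\right)}$ ($S{\left(d \right)} = - \frac{\left(d - 11\right) \frac{1}{d + 19}}{4} = - \frac{\left(-11 + d\right) \frac{1}{19 + d}}{4} = - \frac{\frac{1}{19 + d} \left(-11 + d\right)}{4} = - \frac{-11 + d}{4 \left(19 + d\right)}$)
$m = - \frac{20}{8661}$ ($m = \frac{1}{\left(-91 - \frac{11 - 6}{4 \left(19 + 6\right)}\right) - 342} = \frac{1}{\left(-91 - \frac{11 - 6}{4 \cdot 25}\right) - 342} = \frac{1}{\left(-91 - \frac{1}{4} \cdot \frac{1}{25} \cdot 5\right) - 342} = \frac{1}{\left(-91 - \frac{1}{20}\right) - 342} = \frac{1}{- \frac{1821}{20} - 342} = \frac{1}{- \frac{8661}{20}} = - \frac{20}{8661} \approx -0.0023092$)
$- m = \left(-1\right) \left(- \frac{20}{8661}\right) = \frac{20}{8661}$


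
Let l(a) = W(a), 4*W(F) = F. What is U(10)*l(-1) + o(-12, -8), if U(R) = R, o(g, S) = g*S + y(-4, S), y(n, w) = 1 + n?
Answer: 181/2 ≈ 90.500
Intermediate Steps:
W(F) = F/4
l(a) = a/4
o(g, S) = -3 + S*g (o(g, S) = g*S + (1 - 4) = S*g - 3 = -3 + S*g)
U(10)*l(-1) + o(-12, -8) = 10*((¼)*(-1)) + (-3 - 8*(-12)) = 10*(-¼) + (-3 + 96) = -5/2 + 93 = 181/2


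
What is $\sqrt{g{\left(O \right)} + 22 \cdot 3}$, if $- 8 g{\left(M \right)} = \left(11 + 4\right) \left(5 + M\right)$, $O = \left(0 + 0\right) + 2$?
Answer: $\frac{3 \sqrt{94}}{4} \approx 7.2715$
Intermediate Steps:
$O = 2$ ($O = 0 + 2 = 2$)
$g{\left(M \right)} = - \frac{75}{8} - \frac{15 M}{8}$ ($g{\left(M \right)} = - \frac{\left(11 + 4\right) \left(5 + M\right)}{8} = - \frac{15 \left(5 + M\right)}{8} = - \frac{75 + 15 M}{8} = - \frac{75}{8} - \frac{15 M}{8}$)
$\sqrt{g{\left(O \right)} + 22 \cdot 3} = \sqrt{\left(- \frac{75}{8} - \frac{15}{4}\right) + 22 \cdot 3} = \sqrt{\left(- \frac{75}{8} - \frac{15}{4}\right) + 66} = \sqrt{- \frac{105}{8} + 66} = \sqrt{\frac{423}{8}} = \frac{3 \sqrt{94}}{4}$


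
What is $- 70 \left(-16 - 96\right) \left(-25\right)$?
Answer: $-196000$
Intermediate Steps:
$- 70 \left(-16 - 96\right) \left(-25\right) = \left(-70\right) \left(-112\right) \left(-25\right) = 7840 \left(-25\right) = -196000$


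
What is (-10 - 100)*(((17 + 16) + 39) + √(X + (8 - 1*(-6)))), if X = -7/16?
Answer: -7920 - 55*√217/2 ≈ -8325.1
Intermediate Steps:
X = -7/16 (X = -7*1/16 = -7/16 ≈ -0.43750)
(-10 - 100)*(((17 + 16) + 39) + √(X + (8 - 1*(-6)))) = (-10 - 100)*(((17 + 16) + 39) + √(-7/16 + (8 - 1*(-6)))) = -110*((33 + 39) + √(-7/16 + (8 + 6))) = -110*(72 + √(-7/16 + 14)) = -110*(72 + √(217/16)) = -110*(72 + √217/4) = -7920 - 55*√217/2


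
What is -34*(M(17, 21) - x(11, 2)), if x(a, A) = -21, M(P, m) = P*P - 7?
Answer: -10302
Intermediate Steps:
M(P, m) = -7 + P² (M(P, m) = P² - 7 = -7 + P²)
-34*(M(17, 21) - x(11, 2)) = -34*((-7 + 17²) - 1*(-21)) = -34*((-7 + 289) + 21) = -34*(282 + 21) = -34*303 = -10302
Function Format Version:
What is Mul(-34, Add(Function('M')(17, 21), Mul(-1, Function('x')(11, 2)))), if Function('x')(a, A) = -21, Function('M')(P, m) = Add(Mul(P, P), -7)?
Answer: -10302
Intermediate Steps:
Function('M')(P, m) = Add(-7, Pow(P, 2)) (Function('M')(P, m) = Add(Pow(P, 2), -7) = Add(-7, Pow(P, 2)))
Mul(-34, Add(Function('M')(17, 21), Mul(-1, Function('x')(11, 2)))) = Mul(-34, Add(Add(-7, Pow(17, 2)), Mul(-1, -21))) = Mul(-34, Add(Add(-7, 289), 21)) = Mul(-34, Add(282, 21)) = Mul(-34, 303) = -10302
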